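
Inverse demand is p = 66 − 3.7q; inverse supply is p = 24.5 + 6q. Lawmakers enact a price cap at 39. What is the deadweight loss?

Competitive equilibrium: 66 − 3.7q = 24.5 + 6q → q* = 4.2784, p* = 50.1701.
At the ceiling p = 39, quantity supplied = (39 − 24.5)/6 = 2.4167.
Willingness to pay at q' = 2.4167: 66 − 3.7·2.4167 = 57.0582.
Δq = 4.2784 − 2.4167 = 1.8617; wedge = 57.0582 − 39 = 18.0582.
Welfare loss = ½ × 1.8617 × 18.0582 = 16.81.

16.81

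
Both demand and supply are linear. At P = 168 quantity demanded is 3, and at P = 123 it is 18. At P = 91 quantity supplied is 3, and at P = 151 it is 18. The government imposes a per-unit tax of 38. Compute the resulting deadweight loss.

103.14

Demand slope = (123 − 168)/(18 − 3) = −3, so P = 177 − 3Q.
Supply slope = (151 − 91)/(18 − 3) = 4, so P = 79 + 4Q.
Competitive equilibrium: 177 − 3Q = 79 + 4Q → Q* = 14, P* = 135.
With the tax, the buyer price exceeds the seller price by 38: (177 − 3Q) − (79 + 4Q) = 38 → Q' = 8.5714.
ΔQ = 14 − 8.5714 = 5.4286; the wedge equals the tax, 38.
Deadweight loss = ½ × 5.4286 × 38 = 103.14.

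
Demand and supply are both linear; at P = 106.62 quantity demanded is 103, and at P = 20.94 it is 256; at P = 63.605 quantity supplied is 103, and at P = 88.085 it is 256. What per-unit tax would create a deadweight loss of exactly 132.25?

Demand slope = (20.94 − 106.62)/(256 − 103) = −0.56, so P = 164.3 − 0.56Q.
Supply slope = (88.085 − 63.605)/(256 − 103) = 0.16, so P = 47.125 + 0.16Q.
Competitive equilibrium: 164.3 − 0.56Q = 47.125 + 0.16Q → Q* = 162.7431, P* = 73.1639.
A tax t gives ΔQ = t/0.72 and wedge t, so DWL = t²/1.44.
t²/1.44 = 132.25 → t² = 190.44 → t = 13.8.

13.8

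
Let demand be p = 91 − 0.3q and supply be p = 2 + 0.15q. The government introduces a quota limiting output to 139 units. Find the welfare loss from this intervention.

777.34

Competitive equilibrium: 91 − 0.3q = 2 + 0.15q → q* = 197.7778, p* = 31.6667.
At q = 139: demand price = 91 − 0.3·139 = 49.3; supply price = 2 + 0.15·139 = 22.85.
Δq = 197.7778 − 139 = 58.7778; wedge = 49.3 − 22.85 = 26.45.
Welfare loss = ½ × 58.7778 × 26.45 = 777.34.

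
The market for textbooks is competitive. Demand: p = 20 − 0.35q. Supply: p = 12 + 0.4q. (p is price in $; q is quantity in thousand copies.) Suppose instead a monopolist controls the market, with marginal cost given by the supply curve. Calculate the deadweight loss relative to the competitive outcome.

Competitive equilibrium: 20 − 0.35q = 12 + 0.4q → q* = 10.6667, p* = 16.2667.
Marginal revenue: MR = 20 − 0.7q. Set MR = MC: 20 − 0.7q = 12 + 0.4q → q_m = 7.2727.
Price p_m = 20 − 0.35·7.2727 = 17.4546; MC(q_m) = 12 + 0.4·7.2727 = 14.9091.
Competitive q* = 10.6667, so Δq = 3.394; wedge = 17.4546 − 14.9091 = 2.5455.
Welfare loss = ½ × 3.394 × 2.5455 = $4.32 thousand.

$4.32 thousand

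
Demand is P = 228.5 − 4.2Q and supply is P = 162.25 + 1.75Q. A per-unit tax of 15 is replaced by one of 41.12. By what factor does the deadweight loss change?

Competitive equilibrium: 228.5 − 4.2Q = 162.25 + 1.75Q → Q* = 11.1345, P* = 181.7353.
For a per-unit tax t: ΔQ = t/5.95, so DWL = ½·t·(t/5.95) = t²/11.9.
At t = 15: DWL = 18.908. At t = 41.12: DWL = 142.089.
Ratio = (41.12/15)² = 7.515.

7.515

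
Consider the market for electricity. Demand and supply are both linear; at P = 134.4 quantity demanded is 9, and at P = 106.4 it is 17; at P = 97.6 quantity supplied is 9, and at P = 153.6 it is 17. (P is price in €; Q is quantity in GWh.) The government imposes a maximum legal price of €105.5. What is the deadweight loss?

Demand slope = (106.4 − 134.4)/(17 − 9) = −3.5, so P = 165.9 − 3.5Q.
Supply slope = (153.6 − 97.6)/(17 − 9) = 7, so P = 34.6 + 7Q.
Competitive equilibrium: 165.9 − 3.5Q = 34.6 + 7Q → Q* = 12.5048, P* = 122.1333.
At the ceiling P = 105.5, quantity supplied = (105.5 − 34.6)/7 = 10.1286.
Willingness to pay at Q' = 10.1286: 165.9 − 3.5·10.1286 = 130.4499.
ΔQ = 12.5048 − 10.1286 = 2.3762; wedge = 130.4499 − 105.5 = 24.9499.
Welfare loss = ½ × 2.3762 × 24.9499 = €29.64.

€29.64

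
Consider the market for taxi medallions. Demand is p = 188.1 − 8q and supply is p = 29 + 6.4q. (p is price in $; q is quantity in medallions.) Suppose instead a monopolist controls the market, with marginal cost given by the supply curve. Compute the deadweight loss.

Competitive equilibrium: 188.1 − 8q = 29 + 6.4q → q* = 11.0486, p* = 99.7111.
Marginal revenue: MR = 188.1 − 16q. Set MR = MC: 188.1 − 16q = 29 + 6.4q → q_m = 7.1027.
Price p_m = 188.1 − 8·7.1027 = 131.2784; MC(q_m) = 29 + 6.4·7.1027 = 74.4573.
Competitive q* = 11.0486, so Δq = 3.9459; wedge = 131.2784 − 74.4573 = 56.8211.
DWL = ½ × 3.9459 × 56.8211 = $112.11.

$112.11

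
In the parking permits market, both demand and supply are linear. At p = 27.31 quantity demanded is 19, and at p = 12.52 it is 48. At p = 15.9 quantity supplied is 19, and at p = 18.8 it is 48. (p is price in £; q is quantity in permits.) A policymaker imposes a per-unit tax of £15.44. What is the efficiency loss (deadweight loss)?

Demand slope = (12.52 − 27.31)/(48 − 19) = −0.51, so p = 37 − 0.51q.
Supply slope = (18.8 − 15.9)/(48 − 19) = 0.1, so p = 14 + 0.1q.
Competitive equilibrium: 37 − 0.51q = 14 + 0.1q → q* = 37.7049, p* = 17.7705.
With the tax, the buyer price exceeds the seller price by 15.44: (37 − 0.51q) − (14 + 0.1q) = 15.44 → q' = 12.3934.
Δq = 37.7049 − 12.3934 = 25.3115; the wedge equals the tax, 15.44.
The triangle = ½ × 25.3115 × 15.44 = £195.40.

£195.40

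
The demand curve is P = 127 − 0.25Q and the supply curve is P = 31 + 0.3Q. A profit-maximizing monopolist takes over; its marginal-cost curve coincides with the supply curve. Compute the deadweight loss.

818.18

Competitive equilibrium: 127 − 0.25Q = 31 + 0.3Q → Q* = 174.5455, P* = 83.3636.
Marginal revenue: MR = 127 − 0.5Q. Set MR = MC: 127 − 0.5Q = 31 + 0.3Q → Q_m = 120.
Price P_m = 127 − 0.25·120 = 97; MC(Q_m) = 31 + 0.3·120 = 67.
Competitive Q* = 174.5455, so ΔQ = 54.5455; wedge = 97 − 67 = 30.
Deadweight loss = ½ × 54.5455 × 30 = 818.18.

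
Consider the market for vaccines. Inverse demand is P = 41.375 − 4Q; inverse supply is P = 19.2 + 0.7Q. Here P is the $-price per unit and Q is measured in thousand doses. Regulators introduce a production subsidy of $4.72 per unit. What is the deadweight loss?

$2.37 thousand

Competitive equilibrium: 41.375 − 4Q = 19.2 + 0.7Q → Q* = 4.7181, P* = 22.5027.
The subsidy lowers effective supply by 4.72: P = 14.48 + 0.7Q.
New quantity: 41.375 − 4Q = 14.48 + 0.7Q → Q' = 5.7223.
Overproduction ΔQ = 5.7223 − 4.7181 = 1.0042; wedge = subsidy = 4.72.
The triangle = ½ × 1.0042 × 4.72 = $2.37 thousand.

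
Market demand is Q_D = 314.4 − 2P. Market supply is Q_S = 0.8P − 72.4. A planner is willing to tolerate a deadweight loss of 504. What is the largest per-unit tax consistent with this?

42

In inverse form: demand P = 157.2 − 0.5Q, supply P = 90.5 + 1.25Q.
Competitive equilibrium: 157.2 − 0.5Q = 90.5 + 1.25Q → Q* = 38.1143, P* = 138.1429.
A tax t gives ΔQ = t/1.75 and wedge t, so DWL = t²/3.5.
t²/3.5 = 504 → t² = 1764 → t = 42.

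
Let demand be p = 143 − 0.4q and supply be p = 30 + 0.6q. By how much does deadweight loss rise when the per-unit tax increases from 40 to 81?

Competitive equilibrium: 143 − 0.4q = 30 + 0.6q → q* = 113, p* = 97.8.
For a per-unit tax t: Δq = t/1, so DWL = ½·t·(t/1) = t²/2.
At t = 40: DWL = 800. At t = 81: DWL = 3280.5.
Increase = 3280.5 − 800 = 2480.50.

2480.50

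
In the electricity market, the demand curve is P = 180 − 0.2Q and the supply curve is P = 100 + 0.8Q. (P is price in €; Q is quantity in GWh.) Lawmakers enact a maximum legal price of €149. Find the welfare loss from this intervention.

Competitive equilibrium: 180 − 0.2Q = 100 + 0.8Q → Q* = 80, P* = 164.
At the ceiling P = 149, quantity supplied = (149 − 100)/0.8 = 61.25.
Willingness to pay at Q' = 61.25: 180 − 0.2·61.25 = 167.75.
ΔQ = 80 − 61.25 = 18.75; wedge = 167.75 − 149 = 18.75.
Welfare loss = ½ × 18.75 × 18.75 = €175.78.

€175.78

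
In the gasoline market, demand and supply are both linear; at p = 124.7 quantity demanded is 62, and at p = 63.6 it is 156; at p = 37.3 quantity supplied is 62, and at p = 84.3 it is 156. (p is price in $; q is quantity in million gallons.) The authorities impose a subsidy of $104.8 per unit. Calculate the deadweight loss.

$4775.23 million

Demand slope = (63.6 − 124.7)/(156 − 62) = −0.65, so p = 165 − 0.65q.
Supply slope = (84.3 − 37.3)/(156 − 62) = 0.5, so p = 6.3 + 0.5q.
Competitive equilibrium: 165 − 0.65q = 6.3 + 0.5q → q* = 138, p* = 75.3.
The subsidy lowers effective supply by 104.8: p = 0.5q − 98.5.
New quantity: 165 − 0.65q = 0.5q − 98.5 → q' = 229.1304.
Overproduction Δq = 229.1304 − 138 = 91.1304; wedge = subsidy = 104.8.
The triangle = ½ × 91.1304 × 104.8 = $4775.23 million.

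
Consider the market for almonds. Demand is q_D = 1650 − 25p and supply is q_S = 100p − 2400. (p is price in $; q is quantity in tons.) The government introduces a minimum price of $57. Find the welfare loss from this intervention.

In inverse form: demand p = 66 − 0.04q, supply p = 24 + 0.01q.
Competitive equilibrium: 66 − 0.04q = 24 + 0.01q → q* = 840, p* = 32.4.
At the floor p = 57, quantity demanded = (66 − 57)/0.04 = 225.
Sellers' marginal cost at q' = 225: 24 + 0.01·225 = 26.25.
Δq = 840 − 225 = 615; wedge = 57 − 26.25 = 30.75.
Welfare loss = ½ × 615 × 30.75 = $9455.625.

$9455.625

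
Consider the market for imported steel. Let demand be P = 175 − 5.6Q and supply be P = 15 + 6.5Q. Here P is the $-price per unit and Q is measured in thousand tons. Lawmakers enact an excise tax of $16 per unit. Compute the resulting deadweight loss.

$10.58 thousand

Competitive equilibrium: 175 − 5.6Q = 15 + 6.5Q → Q* = 13.2231, P* = 100.9504.
With the tax, the buyer price exceeds the seller price by 16: (175 − 5.6Q) − (15 + 6.5Q) = 16 → Q' = 11.9008.
ΔQ = 13.2231 − 11.9008 = 1.3223; the wedge equals the tax, 16.
Deadweight loss = ½ × 1.3223 × 16 = $10.58 thousand.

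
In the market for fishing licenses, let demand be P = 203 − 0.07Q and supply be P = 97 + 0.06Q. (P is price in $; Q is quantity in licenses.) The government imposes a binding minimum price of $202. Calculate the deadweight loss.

Competitive equilibrium: 203 − 0.07Q = 97 + 0.06Q → Q* = 815.384615, P* = 145.923077.
At the floor P = 202, quantity demanded = (203 − 202)/0.07 = 14.285714.
Sellers' marginal cost at Q' = 14.285714: 97 + 0.06·14.285714 = 97.857143.
ΔQ = 815.384615 − 14.285714 = 801.098901; wedge = 202 − 97.857143 = 104.142857.
Deadweight loss = ½ × 801.098901 × 104.142857 = $41714.36.

$41714.36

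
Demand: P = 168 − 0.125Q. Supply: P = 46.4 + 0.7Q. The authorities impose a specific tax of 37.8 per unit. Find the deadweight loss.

Competitive equilibrium: 168 − 0.125Q = 46.4 + 0.7Q → Q* = 147.3939, P* = 149.5758.
With the tax, the buyer price exceeds the seller price by 37.8: (168 − 0.125Q) − (46.4 + 0.7Q) = 37.8 → Q' = 101.5758.
ΔQ = 147.3939 − 101.5758 = 45.8181; the wedge equals the tax, 37.8.
The triangle = ½ × 45.8181 × 37.8 = 865.96.

865.96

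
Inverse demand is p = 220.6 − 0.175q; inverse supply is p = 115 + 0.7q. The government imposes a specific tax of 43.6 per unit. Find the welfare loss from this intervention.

1086.26

Competitive equilibrium: 220.6 − 0.175q = 115 + 0.7q → q* = 120.6857, p* = 199.48.
With the tax, the buyer price exceeds the seller price by 43.6: (220.6 − 0.175q) − (115 + 0.7q) = 43.6 → q' = 70.8571.
Δq = 120.6857 − 70.8571 = 49.8286; the wedge equals the tax, 43.6.
The triangle = ½ × 49.8286 × 43.6 = 1086.26.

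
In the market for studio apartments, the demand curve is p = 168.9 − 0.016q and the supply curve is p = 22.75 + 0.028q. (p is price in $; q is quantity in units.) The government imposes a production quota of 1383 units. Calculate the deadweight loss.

Competitive equilibrium: 168.9 − 0.016q = 22.75 + 0.028q → q* = 3321.5909, p* = 115.7545.
At q = 1383: demand price = 168.9 − 0.016·1383 = 146.772; supply price = 22.75 + 0.028·1383 = 61.474.
Δq = 3321.5909 − 1383 = 1938.5909; wedge = 146.772 − 61.474 = 85.298.
The triangle = ½ × 1938.5909 × 85.298 = $82678.96.

$82678.96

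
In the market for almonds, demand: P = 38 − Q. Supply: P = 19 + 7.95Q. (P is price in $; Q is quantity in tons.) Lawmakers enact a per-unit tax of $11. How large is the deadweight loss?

Competitive equilibrium: 38 − Q = 19 + 7.95Q → Q* = 2.1229, P* = 35.8771.
With the tax, the buyer price exceeds the seller price by 11: (38 − Q) − (19 + 7.95Q) = 11 → Q' = 0.8939.
ΔQ = 2.1229 − 0.8939 = 1.229; the wedge equals the tax, 11.
The triangle = ½ × 1.229 × 11 = $6.76.

$6.76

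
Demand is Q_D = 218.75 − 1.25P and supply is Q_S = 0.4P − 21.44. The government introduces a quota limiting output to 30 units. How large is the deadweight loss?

In inverse form: demand P = 175 − 0.8Q, supply P = 53.6 + 2.5Q.
Competitive equilibrium: 175 − 0.8Q = 53.6 + 2.5Q → Q* = 36.7879, P* = 145.5697.
At Q = 30: demand price = 175 − 0.8·30 = 151; supply price = 53.6 + 2.5·30 = 128.6.
ΔQ = 36.7879 − 30 = 6.7879; wedge = 151 − 128.6 = 22.4.
The triangle = ½ × 6.7879 × 22.4 = 76.02.

76.02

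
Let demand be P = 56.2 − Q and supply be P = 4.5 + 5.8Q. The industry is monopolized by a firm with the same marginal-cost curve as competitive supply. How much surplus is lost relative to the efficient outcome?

Competitive equilibrium: 56.2 − Q = 4.5 + 5.8Q → Q* = 7.6029, P* = 48.5971.
Marginal revenue: MR = 56.2 − 2Q. Set MR = MC: 56.2 − 2Q = 4.5 + 5.8Q → Q_m = 6.6282.
Price P_m = 56.2 − 1·6.6282 = 49.5718; MC(Q_m) = 4.5 + 5.8·6.6282 = 42.9436.
Competitive Q* = 7.6029, so ΔQ = 0.9747; wedge = 49.5718 − 42.9436 = 6.6282.
The triangle = ½ × 0.9747 × 6.6282 = 3.23.

3.23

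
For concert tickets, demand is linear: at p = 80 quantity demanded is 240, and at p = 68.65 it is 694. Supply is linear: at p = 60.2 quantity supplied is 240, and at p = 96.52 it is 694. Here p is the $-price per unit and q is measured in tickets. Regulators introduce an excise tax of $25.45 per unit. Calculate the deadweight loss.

Demand slope = (68.65 − 80)/(694 − 240) = −0.025, so p = 86 − 0.025q.
Supply slope = (96.52 − 60.2)/(694 − 240) = 0.08, so p = 41 + 0.08q.
Competitive equilibrium: 86 − 0.025q = 41 + 0.08q → q* = 428.5714, p* = 75.2857.
With the tax, the buyer price exceeds the seller price by 25.45: (86 − 0.025q) − (41 + 0.08q) = 25.45 → q' = 186.1905.
Δq = 428.5714 − 186.1905 = 242.3809; the wedge equals the tax, 25.45.
Welfare loss = ½ × 242.3809 × 25.45 = $3084.30.

$3084.30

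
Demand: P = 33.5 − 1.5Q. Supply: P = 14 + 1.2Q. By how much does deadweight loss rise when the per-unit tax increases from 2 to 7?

Competitive equilibrium: 33.5 − 1.5Q = 14 + 1.2Q → Q* = 7.2222, P* = 22.6667.
For a per-unit tax t: ΔQ = t/2.7, so DWL = ½·t·(t/2.7) = t²/5.4.
At t = 2: DWL = 0.741. At t = 7: DWL = 9.074.
Increase = 9.074 − 0.741 = 8.33.

8.33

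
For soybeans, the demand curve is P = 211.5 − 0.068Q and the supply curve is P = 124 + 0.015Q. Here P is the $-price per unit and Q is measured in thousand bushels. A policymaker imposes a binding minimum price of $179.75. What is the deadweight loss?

$14314.48 thousand

Competitive equilibrium: 211.5 − 0.068Q = 124 + 0.015Q → Q* = 1054.2169, P* = 139.8133.
At the floor P = 179.75, quantity demanded = (211.5 − 179.75)/0.068 = 466.9118.
Sellers' marginal cost at Q' = 466.9118: 124 + 0.015·466.9118 = 131.0037.
ΔQ = 1054.2169 − 466.9118 = 587.3051; wedge = 179.75 − 131.0037 = 48.7463.
DWL = ½ × 587.3051 × 48.7463 = $14314.48 thousand.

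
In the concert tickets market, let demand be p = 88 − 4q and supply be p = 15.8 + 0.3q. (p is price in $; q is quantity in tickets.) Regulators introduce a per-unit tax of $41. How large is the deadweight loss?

$195.47

Competitive equilibrium: 88 − 4q = 15.8 + 0.3q → q* = 16.7907, p* = 20.8372.
With the tax, the buyer price exceeds the seller price by 41: (88 − 4q) − (15.8 + 0.3q) = 41 → q' = 7.2558.
Δq = 16.7907 − 7.2558 = 9.5349; the wedge equals the tax, 41.
Welfare loss = ½ × 9.5349 × 41 = $195.47.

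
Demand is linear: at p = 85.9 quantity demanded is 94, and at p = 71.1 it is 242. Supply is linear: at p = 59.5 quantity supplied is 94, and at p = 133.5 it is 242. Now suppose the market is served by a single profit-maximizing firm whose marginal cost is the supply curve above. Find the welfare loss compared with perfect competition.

116.60

Demand slope = (71.1 − 85.9)/(242 − 94) = −0.1, so p = 95.3 − 0.1q.
Supply slope = (133.5 − 59.5)/(242 − 94) = 0.5, so p = 12.5 + 0.5q.
Competitive equilibrium: 95.3 − 0.1q = 12.5 + 0.5q → q* = 138, p* = 81.5.
Marginal revenue: MR = 95.3 − 0.2q. Set MR = MC: 95.3 − 0.2q = 12.5 + 0.5q → q_m = 118.2857.
Price p_m = 95.3 − 0.1·118.2857 = 83.4714; MC(q_m) = 12.5 + 0.5·118.2857 = 71.6429.
Competitive q* = 138, so Δq = 19.7143; wedge = 83.4714 − 71.6429 = 11.8285.
Welfare loss = ½ × 19.7143 × 11.8285 = 116.60.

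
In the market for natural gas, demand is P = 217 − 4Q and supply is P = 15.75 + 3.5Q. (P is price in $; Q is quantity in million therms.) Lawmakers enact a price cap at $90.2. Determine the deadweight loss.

Competitive equilibrium: 217 − 4Q = 15.75 + 3.5Q → Q* = 26.8333, P* = 109.6667.
At the ceiling P = 90.2, quantity supplied = (90.2 − 15.75)/3.5 = 21.2714.
Willingness to pay at Q' = 21.2714: 217 − 4·21.2714 = 131.9144.
ΔQ = 26.8333 − 21.2714 = 5.5619; wedge = 131.9144 − 90.2 = 41.7144.
Welfare loss = ½ × 5.5619 × 41.7144 = $116.01 million.

$116.01 million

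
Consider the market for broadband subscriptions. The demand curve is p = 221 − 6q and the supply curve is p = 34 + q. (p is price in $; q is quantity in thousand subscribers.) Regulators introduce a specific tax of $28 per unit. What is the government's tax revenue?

$636 thousand

Competitive equilibrium: 221 − 6q = 34 + q → q* = 26.7143, p* = 60.7143.
With the tax, the buyer price exceeds the seller price by 28: (221 − 6q) − (34 + q) = 28 → q' = 22.7143.
Tax revenue = 28 × 22.7143 = $636 thousand.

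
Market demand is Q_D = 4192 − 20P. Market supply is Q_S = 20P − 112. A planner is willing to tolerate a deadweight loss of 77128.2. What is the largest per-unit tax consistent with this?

In inverse form: demand P = 209.6 − 0.05Q, supply P = 5.6 + 0.05Q.
Competitive equilibrium: 209.6 − 0.05Q = 5.6 + 0.05Q → Q* = 2040, P* = 107.6.
A tax t gives ΔQ = t/0.1 and wedge t, so DWL = t²/0.2.
t²/0.2 = 77128.2 → t² = 15425.64 → t = 124.2.

124.2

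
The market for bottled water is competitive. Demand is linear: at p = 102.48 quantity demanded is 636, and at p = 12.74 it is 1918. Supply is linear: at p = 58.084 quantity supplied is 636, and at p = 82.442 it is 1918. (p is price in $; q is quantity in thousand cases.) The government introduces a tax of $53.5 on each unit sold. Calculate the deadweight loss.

Demand slope = (12.74 − 102.48)/(1918 − 636) = −0.07, so p = 147 − 0.07q.
Supply slope = (82.442 − 58.084)/(1918 − 636) = 0.019, so p = 46 + 0.019q.
Competitive equilibrium: 147 − 0.07q = 46 + 0.019q → q* = 1134.8315, p* = 67.5618.
With the tax, the buyer price exceeds the seller price by 53.5: (147 − 0.07q) − (46 + 0.019q) = 53.5 → q' = 533.7079.
Δq = 1134.8315 − 533.7079 = 601.1236; the wedge equals the tax, 53.5.
The triangle = ½ × 601.1236 × 53.5 = $16080.06 thousand.

$16080.06 thousand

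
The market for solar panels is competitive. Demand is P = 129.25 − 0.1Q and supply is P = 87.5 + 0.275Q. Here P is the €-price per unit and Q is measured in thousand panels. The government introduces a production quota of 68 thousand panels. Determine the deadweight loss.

€352.08 thousand

Competitive equilibrium: 129.25 − 0.1Q = 87.5 + 0.275Q → Q* = 111.3333, P* = 118.1167.
At Q = 68: demand price = 129.25 − 0.1·68 = 122.45; supply price = 87.5 + 0.275·68 = 106.2.
ΔQ = 111.3333 − 68 = 43.3333; wedge = 122.45 − 106.2 = 16.25.
DWL = ½ × 43.3333 × 16.25 = €352.08 thousand.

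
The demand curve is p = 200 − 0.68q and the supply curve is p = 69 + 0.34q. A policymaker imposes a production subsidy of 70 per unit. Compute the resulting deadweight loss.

Competitive equilibrium: 200 − 0.68q = 69 + 0.34q → q* = 128.4314, p* = 112.6667.
The subsidy lowers effective supply by 70: p = 0.34q − 1.
New quantity: 200 − 0.68q = 0.34q − 1 → q' = 197.0588.
Overproduction Δq = 197.0588 − 128.4314 = 68.6274; wedge = subsidy = 70.
Deadweight loss = ½ × 68.6274 × 70 = 2401.96.

2401.96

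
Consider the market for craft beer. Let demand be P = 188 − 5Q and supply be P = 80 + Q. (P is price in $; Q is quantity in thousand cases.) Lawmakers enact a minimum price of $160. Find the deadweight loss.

$461.28 thousand

Competitive equilibrium: 188 − 5Q = 80 + Q → Q* = 18, P* = 98.
At the floor P = 160, quantity demanded = (188 − 160)/5 = 5.6.
Sellers' marginal cost at Q' = 5.6: 80 + 1·5.6 = 85.6.
ΔQ = 18 − 5.6 = 12.4; wedge = 160 − 85.6 = 74.4.
Welfare loss = ½ × 12.4 × 74.4 = $461.28 thousand.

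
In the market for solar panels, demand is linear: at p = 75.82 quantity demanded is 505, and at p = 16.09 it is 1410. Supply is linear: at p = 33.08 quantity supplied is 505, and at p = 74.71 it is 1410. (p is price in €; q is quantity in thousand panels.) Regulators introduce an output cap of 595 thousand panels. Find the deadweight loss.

Demand slope = (16.09 − 75.82)/(1410 − 505) = −0.066, so p = 109.15 − 0.066q.
Supply slope = (74.71 − 33.08)/(1410 − 505) = 0.046, so p = 9.85 + 0.046q.
Competitive equilibrium: 109.15 − 0.066q = 9.85 + 0.046q → q* = 886.6071, p* = 50.6339.
At q = 595: demand price = 109.15 − 0.066·595 = 69.88; supply price = 9.85 + 0.046·595 = 37.22.
Δq = 886.6071 − 595 = 291.6071; wedge = 69.88 − 37.22 = 32.66.
Deadweight loss = ½ × 291.6071 × 32.66 = €4761.94 thousand.

€4761.94 thousand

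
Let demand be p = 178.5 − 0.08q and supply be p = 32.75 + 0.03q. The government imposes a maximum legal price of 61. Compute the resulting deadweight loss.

8081.94

Competitive equilibrium: 178.5 − 0.08q = 32.75 + 0.03q → q* = 1325, p* = 72.5.
At the ceiling p = 61, quantity supplied = (61 − 32.75)/0.03 = 941.666667.
Willingness to pay at q' = 941.666667: 178.5 − 0.08·941.666667 = 103.166667.
Δq = 1325 − 941.666667 = 383.333333; wedge = 103.166667 − 61 = 42.166667.
DWL = ½ × 383.333333 × 42.166667 = 8081.94.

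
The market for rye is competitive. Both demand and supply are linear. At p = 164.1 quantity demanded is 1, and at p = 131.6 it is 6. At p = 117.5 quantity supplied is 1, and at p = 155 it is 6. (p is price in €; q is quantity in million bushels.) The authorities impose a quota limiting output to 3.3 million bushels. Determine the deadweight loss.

Demand slope = (131.6 − 164.1)/(6 − 1) = −6.5, so p = 170.6 − 6.5q.
Supply slope = (155 − 117.5)/(6 − 1) = 7.5, so p = 110 + 7.5q.
Competitive equilibrium: 170.6 − 6.5q = 110 + 7.5q → q* = 4.3286, p* = 142.4643.
At q = 3.3: demand price = 170.6 − 6.5·3.3 = 149.15; supply price = 110 + 7.5·3.3 = 134.75.
Δq = 4.3286 − 3.3 = 1.0286; wedge = 149.15 − 134.75 = 14.4.
Welfare loss = ½ × 1.0286 × 14.4 = €7.41 million.

€7.41 million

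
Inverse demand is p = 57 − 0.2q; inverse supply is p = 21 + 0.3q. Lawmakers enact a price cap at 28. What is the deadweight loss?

592.11

Competitive equilibrium: 57 − 0.2q = 21 + 0.3q → q* = 72, p* = 42.6.
At the ceiling p = 28, quantity supplied = (28 − 21)/0.3 = 23.3333.
Willingness to pay at q' = 23.3333: 57 − 0.2·23.3333 = 52.3333.
Δq = 72 − 23.3333 = 48.6667; wedge = 52.3333 − 28 = 24.3333.
The triangle = ½ × 48.6667 × 24.3333 = 592.11.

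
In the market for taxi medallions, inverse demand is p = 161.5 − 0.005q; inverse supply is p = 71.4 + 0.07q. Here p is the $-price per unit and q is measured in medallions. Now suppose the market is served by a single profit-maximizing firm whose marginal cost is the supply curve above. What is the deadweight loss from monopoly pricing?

$211.41

Competitive equilibrium: 161.5 − 0.005q = 71.4 + 0.07q → q* = 1201.3333, p* = 155.4933.
Marginal revenue: MR = 161.5 − 0.01q. Set MR = MC: 161.5 − 0.01q = 71.4 + 0.07q → q_m = 1126.25.
Price p_m = 161.5 − 0.005·1126.25 = 155.8688; MC(q_m) = 71.4 + 0.07·1126.25 = 150.2375.
Competitive q* = 1201.3333, so Δq = 75.0833; wedge = 155.8688 − 150.2375 = 5.6313.
The triangle = ½ × 75.0833 × 5.6313 = $211.41.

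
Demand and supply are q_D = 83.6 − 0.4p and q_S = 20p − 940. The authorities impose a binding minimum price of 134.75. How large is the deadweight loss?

1459.15

In inverse form: demand p = 209 − 2.5q, supply p = 47 + 0.05q.
Competitive equilibrium: 209 − 2.5q = 47 + 0.05q → q* = 63.5294, p* = 50.1765.
At the floor p = 134.75, quantity demanded = (209 − 134.75)/2.5 = 29.7.
Sellers' marginal cost at q' = 29.7: 47 + 0.05·29.7 = 48.485.
Δq = 63.5294 − 29.7 = 33.8294; wedge = 134.75 − 48.485 = 86.265.
DWL = ½ × 33.8294 × 86.265 = 1459.15.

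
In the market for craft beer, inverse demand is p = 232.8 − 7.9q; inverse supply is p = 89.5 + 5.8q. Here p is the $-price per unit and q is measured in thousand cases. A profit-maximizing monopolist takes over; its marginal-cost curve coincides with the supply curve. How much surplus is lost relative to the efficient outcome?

$100.25 thousand

Competitive equilibrium: 232.8 − 7.9q = 89.5 + 5.8q → q* = 10.4599, p* = 150.1672.
Marginal revenue: MR = 232.8 − 15.8q. Set MR = MC: 232.8 − 15.8q = 89.5 + 5.8q → q_m = 6.6343.
Price p_m = 232.8 − 7.9·6.6343 = 180.389; MC(q_m) = 89.5 + 5.8·6.6343 = 127.9789.
Competitive q* = 10.4599, so Δq = 3.8256; wedge = 180.389 − 127.9789 = 52.4101.
Welfare loss = ½ × 3.8256 × 52.4101 = $100.25 thousand.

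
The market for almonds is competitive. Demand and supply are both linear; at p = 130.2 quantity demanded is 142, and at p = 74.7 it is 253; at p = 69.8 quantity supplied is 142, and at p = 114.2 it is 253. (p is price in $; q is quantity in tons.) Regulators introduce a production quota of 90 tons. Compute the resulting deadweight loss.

$6384.36

Demand slope = (74.7 − 130.2)/(253 − 142) = −0.5, so p = 201.2 − 0.5q.
Supply slope = (114.2 − 69.8)/(253 − 142) = 0.4, so p = 13 + 0.4q.
Competitive equilibrium: 201.2 − 0.5q = 13 + 0.4q → q* = 209.11111, p* = 96.64444.
At q = 90: demand price = 201.2 − 0.5·90 = 156.2; supply price = 13 + 0.4·90 = 49.
Δq = 209.11111 − 90 = 119.11111; wedge = 156.2 − 49 = 107.2.
Deadweight loss = ½ × 119.11111 × 107.2 = $6384.36.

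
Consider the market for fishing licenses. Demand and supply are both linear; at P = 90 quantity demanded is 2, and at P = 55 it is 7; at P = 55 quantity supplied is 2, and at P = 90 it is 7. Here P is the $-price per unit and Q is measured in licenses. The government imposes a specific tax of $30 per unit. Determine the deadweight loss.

$32.14

Demand slope = (55 − 90)/(7 − 2) = −7, so P = 104 − 7Q.
Supply slope = (90 − 55)/(7 − 2) = 7, so P = 41 + 7Q.
Competitive equilibrium: 104 − 7Q = 41 + 7Q → Q* = 4.5, P* = 72.5.
With the tax, the buyer price exceeds the seller price by 30: (104 − 7Q) − (41 + 7Q) = 30 → Q' = 2.3571.
ΔQ = 4.5 − 2.3571 = 2.1429; the wedge equals the tax, 30.
DWL = ½ × 2.1429 × 30 = $32.14.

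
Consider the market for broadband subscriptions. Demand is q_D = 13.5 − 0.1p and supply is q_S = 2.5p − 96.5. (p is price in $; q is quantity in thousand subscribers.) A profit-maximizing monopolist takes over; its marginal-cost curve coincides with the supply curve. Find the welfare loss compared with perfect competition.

$107.36 thousand

In inverse form: demand p = 135 − 10q, supply p = 38.6 + 0.4q.
Competitive equilibrium: 135 − 10q = 38.6 + 0.4q → q* = 9.2692, p* = 42.3077.
Marginal revenue: MR = 135 − 20q. Set MR = MC: 135 − 20q = 38.6 + 0.4q → q_m = 4.7255.
Price p_m = 135 − 10·4.7255 = 87.745; MC(q_m) = 38.6 + 0.4·4.7255 = 40.4902.
Competitive q* = 9.2692, so Δq = 4.5437; wedge = 87.745 − 40.4902 = 47.2548.
Welfare loss = ½ × 4.5437 × 47.2548 = $107.36 thousand.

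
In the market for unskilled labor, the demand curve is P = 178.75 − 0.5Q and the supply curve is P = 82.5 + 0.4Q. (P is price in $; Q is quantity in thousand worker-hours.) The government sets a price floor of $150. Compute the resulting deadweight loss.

Competitive equilibrium: 178.75 − 0.5Q = 82.5 + 0.4Q → Q* = 106.9444, P* = 125.2778.
At the floor P = 150, quantity demanded = (178.75 − 150)/0.5 = 57.5.
Sellers' marginal cost at Q' = 57.5: 82.5 + 0.4·57.5 = 105.5.
ΔQ = 106.9444 − 57.5 = 49.4444; wedge = 150 − 105.5 = 44.5.
Welfare loss = ½ × 49.4444 × 44.5 = $1100.14 thousand.

$1100.14 thousand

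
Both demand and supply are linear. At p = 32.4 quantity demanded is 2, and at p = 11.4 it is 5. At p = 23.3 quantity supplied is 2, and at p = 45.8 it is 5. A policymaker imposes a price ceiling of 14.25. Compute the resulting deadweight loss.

Demand slope = (11.4 − 32.4)/(5 − 2) = −7, so p = 46.4 − 7q.
Supply slope = (45.8 − 23.3)/(5 − 2) = 7.5, so p = 8.3 + 7.5q.
Competitive equilibrium: 46.4 − 7q = 8.3 + 7.5q → q* = 2.6276, p* = 28.0069.
At the ceiling p = 14.25, quantity supplied = (14.25 − 8.3)/7.5 = 0.7933.
Willingness to pay at q' = 0.7933: 46.4 − 7·0.7933 = 40.8469.
Δq = 2.6276 − 0.7933 = 1.8343; wedge = 40.8469 − 14.25 = 26.5969.
Welfare loss = ½ × 1.8343 × 26.5969 = 24.39.

24.39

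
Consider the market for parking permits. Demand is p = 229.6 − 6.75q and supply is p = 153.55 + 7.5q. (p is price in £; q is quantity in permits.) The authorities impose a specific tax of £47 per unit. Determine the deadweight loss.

Competitive equilibrium: 229.6 − 6.75q = 153.55 + 7.5q → q* = 5.3368, p* = 193.5763.
With the tax, the buyer price exceeds the seller price by 47: (229.6 − 6.75q) − (153.55 + 7.5q) = 47 → q' = 2.0386.
Δq = 5.3368 − 2.0386 = 3.2982; the wedge equals the tax, 47.
DWL = ½ × 3.2982 × 47 = £77.51.

£77.51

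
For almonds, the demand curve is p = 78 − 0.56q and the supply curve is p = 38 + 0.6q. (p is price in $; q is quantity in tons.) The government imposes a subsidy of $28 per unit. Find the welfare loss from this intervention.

$337.93

Competitive equilibrium: 78 − 0.56q = 38 + 0.6q → q* = 34.4828, p* = 58.6897.
The subsidy lowers effective supply by 28: p = 10 + 0.6q.
New quantity: 78 − 0.56q = 10 + 0.6q → q' = 58.6207.
Overproduction Δq = 58.6207 − 34.4828 = 24.1379; wedge = subsidy = 28.
The triangle = ½ × 24.1379 × 28 = $337.93.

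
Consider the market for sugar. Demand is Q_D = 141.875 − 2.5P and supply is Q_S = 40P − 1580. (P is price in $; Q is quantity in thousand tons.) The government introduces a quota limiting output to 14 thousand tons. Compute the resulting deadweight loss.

In inverse form: demand P = 56.75 − 0.4Q, supply P = 39.5 + 0.025Q.
Competitive equilibrium: 56.75 − 0.4Q = 39.5 + 0.025Q → Q* = 40.5882, P* = 40.5147.
At Q = 14: demand price = 56.75 − 0.4·14 = 51.15; supply price = 39.5 + 0.025·14 = 39.85.
ΔQ = 40.5882 − 14 = 26.5882; wedge = 51.15 − 39.85 = 11.3.
Welfare loss = ½ × 26.5882 × 11.3 = $150.22 thousand.

$150.22 thousand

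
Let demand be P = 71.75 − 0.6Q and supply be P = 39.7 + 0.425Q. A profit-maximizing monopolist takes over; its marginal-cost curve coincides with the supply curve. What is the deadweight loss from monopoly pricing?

Competitive equilibrium: 71.75 − 0.6Q = 39.7 + 0.425Q → Q* = 31.2683, P* = 52.989.
Marginal revenue: MR = 71.75 − 1.2Q. Set MR = MC: 71.75 − 1.2Q = 39.7 + 0.425Q → Q_m = 19.7231.
Price P_m = 71.75 − 0.6·19.7231 = 59.9161; MC(Q_m) = 39.7 + 0.425·19.7231 = 48.0823.
Competitive Q* = 31.2683, so ΔQ = 11.5452; wedge = 59.9161 − 48.0823 = 11.8338.
The triangle = ½ × 11.5452 × 11.8338 = 68.31.

68.31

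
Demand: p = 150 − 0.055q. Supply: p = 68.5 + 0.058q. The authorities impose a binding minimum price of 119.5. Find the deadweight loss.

1569.95

Competitive equilibrium: 150 − 0.055q = 68.5 + 0.058q → q* = 721.2389, p* = 110.3319.
At the floor p = 119.5, quantity demanded = (150 − 119.5)/0.055 = 554.5455.
Sellers' marginal cost at q' = 554.5455: 68.5 + 0.058·554.5455 = 100.6636.
Δq = 721.2389 − 554.5455 = 166.6934; wedge = 119.5 − 100.6636 = 18.8364.
The triangle = ½ × 166.6934 × 18.8364 = 1569.95.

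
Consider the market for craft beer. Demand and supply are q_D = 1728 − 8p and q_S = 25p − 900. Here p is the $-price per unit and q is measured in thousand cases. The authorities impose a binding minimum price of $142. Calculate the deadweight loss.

$20535.10 thousand

In inverse form: demand p = 216 − 0.125q, supply p = 36 + 0.04q.
Competitive equilibrium: 216 − 0.125q = 36 + 0.04q → q* = 1090.9091, p* = 79.6364.
At the floor p = 142, quantity demanded = (216 − 142)/0.125 = 592.
Sellers' marginal cost at q' = 592: 36 + 0.04·592 = 59.68.
Δq = 1090.9091 − 592 = 498.9091; wedge = 142 − 59.68 = 82.32.
Deadweight loss = ½ × 498.9091 × 82.32 = $20535.10 thousand.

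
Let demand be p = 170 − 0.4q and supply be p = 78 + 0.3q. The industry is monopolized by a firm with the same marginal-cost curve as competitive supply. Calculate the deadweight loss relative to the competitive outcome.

799.43

Competitive equilibrium: 170 − 0.4q = 78 + 0.3q → q* = 131.4286, p* = 117.4286.
Marginal revenue: MR = 170 − 0.8q. Set MR = MC: 170 − 0.8q = 78 + 0.3q → q_m = 83.6364.
Price p_m = 170 − 0.4·83.6364 = 136.5454; MC(q_m) = 78 + 0.3·83.6364 = 103.0909.
Competitive q* = 131.4286, so Δq = 47.7922; wedge = 136.5454 − 103.0909 = 33.4545.
Deadweight loss = ½ × 47.7922 × 33.4545 = 799.43.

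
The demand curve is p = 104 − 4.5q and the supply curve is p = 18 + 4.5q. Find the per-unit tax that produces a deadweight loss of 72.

Competitive equilibrium: 104 − 4.5q = 18 + 4.5q → q* = 9.5556, p* = 61.
A tax t gives Δq = t/9 and wedge t, so DWL = t²/18.
t²/18 = 72 → t² = 1296 → t = 36.

36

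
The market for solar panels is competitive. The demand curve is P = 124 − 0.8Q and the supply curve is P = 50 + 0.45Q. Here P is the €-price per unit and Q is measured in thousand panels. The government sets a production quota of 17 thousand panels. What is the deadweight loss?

€1113.025 thousand

Competitive equilibrium: 124 − 0.8Q = 50 + 0.45Q → Q* = 59.2, P* = 76.64.
At Q = 17: demand price = 124 − 0.8·17 = 110.4; supply price = 50 + 0.45·17 = 57.65.
ΔQ = 59.2 − 17 = 42.2; wedge = 110.4 − 57.65 = 52.75.
The triangle = ½ × 42.2 × 52.75 = €1113.025 thousand.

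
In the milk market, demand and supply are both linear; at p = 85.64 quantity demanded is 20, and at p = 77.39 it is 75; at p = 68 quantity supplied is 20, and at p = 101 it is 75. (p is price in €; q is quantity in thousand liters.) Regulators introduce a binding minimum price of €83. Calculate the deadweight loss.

€13.14 thousand

Demand slope = (77.39 − 85.64)/(75 − 20) = −0.15, so p = 88.64 − 0.15q.
Supply slope = (101 − 68)/(75 − 20) = 0.6, so p = 56 + 0.6q.
Competitive equilibrium: 88.64 − 0.15q = 56 + 0.6q → q* = 43.52, p* = 82.112.
At the floor p = 83, quantity demanded = (88.64 − 83)/0.15 = 37.6.
Sellers' marginal cost at q' = 37.6: 56 + 0.6·37.6 = 78.56.
Δq = 43.52 − 37.6 = 5.92; wedge = 83 − 78.56 = 4.44.
The triangle = ½ × 5.92 × 4.44 = €13.14 thousand.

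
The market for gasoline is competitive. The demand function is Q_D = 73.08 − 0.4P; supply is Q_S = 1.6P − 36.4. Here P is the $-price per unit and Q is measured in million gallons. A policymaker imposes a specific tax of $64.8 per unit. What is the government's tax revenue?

$1973.03 million

In inverse form: demand P = 182.7 − 2.5Q, supply P = 22.75 + 0.625Q.
Competitive equilibrium: 182.7 − 2.5Q = 22.75 + 0.625Q → Q* = 51.184, P* = 54.74.
With the tax, the buyer price exceeds the seller price by 64.8: (182.7 − 2.5Q) − (22.75 + 0.625Q) = 64.8 → Q' = 30.448.
Tax revenue = 64.8 × 30.448 = $1973.03 million.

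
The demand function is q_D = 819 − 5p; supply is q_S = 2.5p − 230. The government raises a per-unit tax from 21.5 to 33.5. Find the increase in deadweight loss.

550

In inverse form: demand p = 163.8 − 0.2q, supply p = 92 + 0.4q.
Competitive equilibrium: 163.8 − 0.2q = 92 + 0.4q → q* = 119.6667, p* = 139.8667.
For a per-unit tax t: Δq = t/0.6, so DWL = ½·t·(t/0.6) = t²/1.2.
At t = 21.5: DWL = 385.208. At t = 33.5: DWL = 935.208.
Increase = 935.208 − 385.208 = 550.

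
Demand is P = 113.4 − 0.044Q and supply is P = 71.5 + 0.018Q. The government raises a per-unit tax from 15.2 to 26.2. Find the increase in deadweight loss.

3672.58

Competitive equilibrium: 113.4 − 0.044Q = 71.5 + 0.018Q → Q* = 675.8065, P* = 83.6645.
For a per-unit tax t: ΔQ = t/0.062, so DWL = ½·t·(t/0.062) = t²/0.124.
At t = 15.2: DWL = 1863.226. At t = 26.2: DWL = 5535.806.
Increase = 5535.806 − 1863.226 = 3672.58.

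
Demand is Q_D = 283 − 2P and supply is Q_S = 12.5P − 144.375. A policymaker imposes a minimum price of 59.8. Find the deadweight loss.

In inverse form: demand P = 141.5 − 0.5Q, supply P = 11.55 + 0.08Q.
Competitive equilibrium: 141.5 − 0.5Q = 11.55 + 0.08Q → Q* = 224.0517, P* = 29.4741.
At the floor P = 59.8, quantity demanded = (141.5 − 59.8)/0.5 = 163.4.
Sellers' marginal cost at Q' = 163.4: 11.55 + 0.08·163.4 = 24.622.
ΔQ = 224.0517 − 163.4 = 60.6517; wedge = 59.8 − 24.622 = 35.178.
Deadweight loss = ½ × 60.6517 × 35.178 = 1066.80.

1066.80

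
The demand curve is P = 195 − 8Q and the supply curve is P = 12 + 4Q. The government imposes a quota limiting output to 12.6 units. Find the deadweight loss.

42.135

Competitive equilibrium: 195 − 8Q = 12 + 4Q → Q* = 15.25, P* = 73.
At Q = 12.6: demand price = 195 − 8·12.6 = 94.2; supply price = 12 + 4·12.6 = 62.4.
ΔQ = 15.25 − 12.6 = 2.65; wedge = 94.2 − 62.4 = 31.8.
Welfare loss = ½ × 2.65 × 31.8 = 42.135.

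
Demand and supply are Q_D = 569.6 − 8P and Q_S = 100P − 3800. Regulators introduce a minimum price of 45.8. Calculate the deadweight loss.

In inverse form: demand P = 71.2 − 0.125Q, supply P = 38 + 0.01Q.
Competitive equilibrium: 71.2 − 0.125Q = 38 + 0.01Q → Q* = 245.9259, P* = 40.4593.
At the floor P = 45.8, quantity demanded = (71.2 − 45.8)/0.125 = 203.2.
Sellers' marginal cost at Q' = 203.2: 38 + 0.01·203.2 = 40.032.
ΔQ = 245.9259 − 203.2 = 42.7259; wedge = 45.8 − 40.032 = 5.768.
Deadweight loss = ½ × 42.7259 × 5.768 = 123.22.

123.22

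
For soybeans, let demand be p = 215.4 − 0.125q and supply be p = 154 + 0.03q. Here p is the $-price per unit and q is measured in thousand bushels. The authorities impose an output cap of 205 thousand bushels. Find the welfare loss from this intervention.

$2831.10 thousand

Competitive equilibrium: 215.4 − 0.125q = 154 + 0.03q → q* = 396.129, p* = 165.8839.
At q = 205: demand price = 215.4 − 0.125·205 = 189.775; supply price = 154 + 0.03·205 = 160.15.
Δq = 396.129 − 205 = 191.129; wedge = 189.775 − 160.15 = 29.625.
Welfare loss = ½ × 191.129 × 29.625 = $2831.10 thousand.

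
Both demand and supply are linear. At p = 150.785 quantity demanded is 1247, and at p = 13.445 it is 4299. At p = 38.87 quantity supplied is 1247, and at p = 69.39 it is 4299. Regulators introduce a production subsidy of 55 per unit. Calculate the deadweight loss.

27500

Demand slope = (13.445 − 150.785)/(4299 − 1247) = −0.045, so p = 206.9 − 0.045q.
Supply slope = (69.39 − 38.87)/(4299 − 1247) = 0.01, so p = 26.4 + 0.01q.
Competitive equilibrium: 206.9 − 0.045q = 26.4 + 0.01q → q* = 3281.8182, p* = 59.2182.
The subsidy lowers effective supply by 55: p = 0.01q − 28.6.
New quantity: 206.9 − 0.045q = 0.01q − 28.6 → q' = 4281.8182.
Overproduction Δq = 4281.8182 − 3281.8182 = 1000; wedge = subsidy = 55.
DWL = ½ × 1000 × 55 = 27500.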